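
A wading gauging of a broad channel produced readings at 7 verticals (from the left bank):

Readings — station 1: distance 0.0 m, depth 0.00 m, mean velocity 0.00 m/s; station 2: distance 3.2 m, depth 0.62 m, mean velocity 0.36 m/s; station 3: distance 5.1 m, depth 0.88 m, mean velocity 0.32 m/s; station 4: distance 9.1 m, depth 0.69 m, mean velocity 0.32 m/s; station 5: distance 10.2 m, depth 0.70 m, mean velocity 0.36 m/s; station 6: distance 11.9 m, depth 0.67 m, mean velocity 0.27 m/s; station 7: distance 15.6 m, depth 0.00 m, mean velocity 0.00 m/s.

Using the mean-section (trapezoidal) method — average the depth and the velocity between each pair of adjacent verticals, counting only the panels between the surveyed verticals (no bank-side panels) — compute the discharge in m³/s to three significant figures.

2.46 m³/s

Panel 1-2: Δb = 3.2 m, d̄ = (0.00+0.62)/2 = 0.31, v̄ = (0.00+0.36)/2 = 0.18 → q = 3.2×0.31×0.18 = 0.1786 m³/s
Panel 2-3: Δb = 1.9 m, d̄ = (0.62+0.88)/2 = 0.75, v̄ = (0.36+0.32)/2 = 0.34 → q = 1.9×0.75×0.34 = 0.4845 m³/s
Panel 3-4: Δb = 4 m, d̄ = (0.88+0.69)/2 = 0.785, v̄ = (0.32+0.32)/2 = 0.32 → q = 4×0.785×0.32 = 1.005 m³/s
Panel 4-5: Δb = 1.1 m, d̄ = (0.69+0.70)/2 = 0.695, v̄ = (0.32+0.36)/2 = 0.34 → q = 1.1×0.695×0.34 = 0.2599 m³/s
Panel 5-6: Δb = 1.7 m, d̄ = (0.70+0.67)/2 = 0.685, v̄ = (0.36+0.27)/2 = 0.315 → q = 1.7×0.685×0.315 = 0.3668 m³/s
Panel 6-7: Δb = 3.7 m, d̄ = (0.67+0.00)/2 = 0.335, v̄ = (0.27+0.00)/2 = 0.135 → q = 3.7×0.335×0.135 = 0.1673 m³/s
Q = Σ q = 2.462 m³/s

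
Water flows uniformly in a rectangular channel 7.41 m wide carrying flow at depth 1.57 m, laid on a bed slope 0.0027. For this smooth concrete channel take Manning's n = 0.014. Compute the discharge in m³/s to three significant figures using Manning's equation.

46.1 m³/s

A = b·y = 7.41 × 1.57 = 11.63 m²
P = b + 2y = 7.41 + 2×1.57 = 10.55 m
R = A/P = 11.63/10.55 = 1.103 m
Q = (1/n)·A·R^(2/3)·S^(1/2) = (1/0.014) × 11.63 × 1.103^(2/3) × 0.0027^(1/2) = 46.09 m³/s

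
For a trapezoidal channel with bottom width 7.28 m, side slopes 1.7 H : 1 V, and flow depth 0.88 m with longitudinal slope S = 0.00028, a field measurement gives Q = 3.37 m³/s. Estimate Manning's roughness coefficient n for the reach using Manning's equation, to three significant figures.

0.0308

A = (b + z·y)·y = (7.28 + 1.7×0.88)×0.88 = 7.723 m²
P = b + 2y√(1+z²) = 7.28 + 2×0.88×√(1+1.7²) = 10.75 m
R = A/P = 7.723/10.75 = 0.7183 m
n = (1/Q)·A·R^(2/3)·S^(1/2) = (1/3.37) × 7.723 × 0.8021 × 0.01673 = 0.03076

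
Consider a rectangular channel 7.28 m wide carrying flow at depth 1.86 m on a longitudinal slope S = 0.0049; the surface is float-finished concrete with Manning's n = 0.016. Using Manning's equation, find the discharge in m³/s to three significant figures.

68.0 m³/s

A = b·y = 7.28 × 1.86 = 13.54 m²
P = b + 2y = 7.28 + 2×1.86 = 11.00 m
R = A/P = 13.54/11.00 = 1.231 m
Q = (1/n)·A·R^(2/3)·S^(1/2) = (1/0.016) × 13.54 × 1.231^(2/3) × 0.0049^(1/2) = 68.04 m³/s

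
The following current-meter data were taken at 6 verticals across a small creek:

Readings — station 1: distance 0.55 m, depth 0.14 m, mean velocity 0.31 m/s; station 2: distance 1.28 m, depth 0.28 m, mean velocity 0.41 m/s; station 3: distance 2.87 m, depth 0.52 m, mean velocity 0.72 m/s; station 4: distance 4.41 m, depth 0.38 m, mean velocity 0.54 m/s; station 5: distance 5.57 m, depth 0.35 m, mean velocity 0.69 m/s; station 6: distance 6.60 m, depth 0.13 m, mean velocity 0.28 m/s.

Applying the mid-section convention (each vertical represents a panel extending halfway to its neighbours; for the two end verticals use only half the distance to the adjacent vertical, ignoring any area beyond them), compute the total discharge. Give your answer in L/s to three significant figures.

1300 L/s

w_1 = (1.28 − 0.55)/2 = 0.365 m; q_1 = 0.31 × 0.14 × 0.365 = 0.01584 m³/s
w_2 = (2.87 − 0.55)/2 = 1.16 m; q_2 = 0.41 × 0.28 × 1.16 = 0.1332 m³/s
w_3 = (4.41 − 1.28)/2 = 1.565 m; q_3 = 0.72 × 0.52 × 1.565 = 0.5859 m³/s
w_4 = (5.57 − 2.87)/2 = 1.35 m; q_4 = 0.54 × 0.38 × 1.35 = 0.2770 m³/s
w_5 = (6.60 − 4.41)/2 = 1.095 m; q_5 = 0.69 × 0.35 × 1.095 = 0.2644 m³/s
w_6 = (6.60 − 5.57)/2 = 0.515 m; q_6 = 0.28 × 0.13 × 0.515 = 0.01875 m³/s
Q = Σ qᵢ = 1.295 m³/s
= 1.295 × 1000 = 1295 L/s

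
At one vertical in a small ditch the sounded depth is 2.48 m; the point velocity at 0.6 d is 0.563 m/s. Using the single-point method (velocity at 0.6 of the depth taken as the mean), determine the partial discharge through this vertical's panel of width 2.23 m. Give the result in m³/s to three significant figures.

3.11 m³/s

v̄ = v₀.₆ = 0.563 m/s
q = v̄ × d × w = 0.5630 × 2.48 × 2.23 = 3.114 m³/s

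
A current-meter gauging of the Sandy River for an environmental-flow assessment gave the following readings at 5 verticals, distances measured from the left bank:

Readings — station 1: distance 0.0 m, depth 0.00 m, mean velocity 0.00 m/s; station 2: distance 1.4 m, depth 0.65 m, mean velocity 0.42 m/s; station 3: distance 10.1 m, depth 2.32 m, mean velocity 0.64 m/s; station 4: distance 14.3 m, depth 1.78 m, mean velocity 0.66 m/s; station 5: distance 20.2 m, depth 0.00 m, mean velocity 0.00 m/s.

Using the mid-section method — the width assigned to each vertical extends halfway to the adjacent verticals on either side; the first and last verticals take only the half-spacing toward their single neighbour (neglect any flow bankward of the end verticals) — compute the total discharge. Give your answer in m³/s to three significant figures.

w_2 = (10.1 − 0.0)/2 = 5.05 m; q_2 = 0.42 × 0.65 × 5.05 = 1.379 m³/s
w_3 = (14.3 − 1.4)/2 = 6.45 m; q_3 = 0.64 × 2.32 × 6.45 = 9.577 m³/s
w_4 = (20.2 − 10.1)/2 = 5.05 m; q_4 = 0.66 × 1.78 × 5.05 = 5.933 m³/s
Stations 1, 5 contribute zero (depth or velocity is 0).
Q = Σ qᵢ = 16.89 m³/s

16.9 m³/s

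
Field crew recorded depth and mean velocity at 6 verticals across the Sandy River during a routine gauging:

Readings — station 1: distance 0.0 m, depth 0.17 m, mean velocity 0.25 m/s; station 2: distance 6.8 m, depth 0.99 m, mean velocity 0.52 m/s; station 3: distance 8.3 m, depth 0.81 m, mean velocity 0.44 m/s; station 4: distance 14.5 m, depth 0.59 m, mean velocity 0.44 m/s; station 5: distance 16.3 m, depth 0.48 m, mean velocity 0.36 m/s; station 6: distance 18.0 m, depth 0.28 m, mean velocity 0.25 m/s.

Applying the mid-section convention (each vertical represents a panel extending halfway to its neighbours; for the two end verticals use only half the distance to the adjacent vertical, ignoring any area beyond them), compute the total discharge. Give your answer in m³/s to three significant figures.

5.05 m³/s

w_1 = (6.8 − 0.0)/2 = 3.4 m; q_1 = 0.25 × 0.17 × 3.4 = 0.1445 m³/s
w_2 = (8.3 − 0.0)/2 = 4.15 m; q_2 = 0.52 × 0.99 × 4.15 = 2.136 m³/s
w_3 = (14.5 − 6.8)/2 = 3.85 m; q_3 = 0.44 × 0.81 × 3.85 = 1.372 m³/s
w_4 = (16.3 − 8.3)/2 = 4 m; q_4 = 0.44 × 0.59 × 4 = 1.038 m³/s
w_5 = (18.0 − 14.5)/2 = 1.75 m; q_5 = 0.36 × 0.48 × 1.75 = 0.3024 m³/s
w_6 = (18.0 − 16.3)/2 = 0.85 m; q_6 = 0.25 × 0.28 × 0.85 = 0.05950 m³/s
Q = Σ qᵢ = 5.053 m³/s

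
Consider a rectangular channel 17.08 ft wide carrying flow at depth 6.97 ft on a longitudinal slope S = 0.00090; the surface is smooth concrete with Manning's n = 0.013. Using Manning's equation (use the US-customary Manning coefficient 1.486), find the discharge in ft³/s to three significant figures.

A = b·y = 17.08 × 6.97 = 119.0 ft²
P = b + 2y = 17.08 + 2×6.97 = 31.02 ft
R = A/P = 119.0/31.02 = 3.838 ft
Q = (1.486/n)·A·R^(2/3)·S^(1/2) = (1.486/0.013) × 119.0 × 3.838^(2/3) × 0.00090^(1/2) = 1001 ft³/s

1000 ft³/s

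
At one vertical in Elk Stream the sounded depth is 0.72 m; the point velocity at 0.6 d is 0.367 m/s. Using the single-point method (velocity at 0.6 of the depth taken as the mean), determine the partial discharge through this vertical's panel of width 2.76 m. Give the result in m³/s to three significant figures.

v̄ = v₀.₆ = 0.367 m/s
q = v̄ × d × w = 0.3670 × 0.72 × 2.76 = 0.7293 m³/s

0.729 m³/s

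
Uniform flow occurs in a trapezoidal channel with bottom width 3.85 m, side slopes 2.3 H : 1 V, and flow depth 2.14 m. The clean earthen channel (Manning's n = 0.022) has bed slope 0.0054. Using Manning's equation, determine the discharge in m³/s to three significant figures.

A = (b + z·y)·y = (3.85 + 2.3×2.14)×2.14 = 18.77 m²
P = b + 2y√(1+z²) = 3.85 + 2×2.14×√(1+2.3²) = 14.58 m
R = A/P = 18.77/14.58 = 1.287 m
Q = (1/n)·A·R^(2/3)·S^(1/2) = (1/0.022) × 18.77 × 1.287^(2/3) × 0.0054^(1/2) = 74.19 m³/s

74.2 m³/s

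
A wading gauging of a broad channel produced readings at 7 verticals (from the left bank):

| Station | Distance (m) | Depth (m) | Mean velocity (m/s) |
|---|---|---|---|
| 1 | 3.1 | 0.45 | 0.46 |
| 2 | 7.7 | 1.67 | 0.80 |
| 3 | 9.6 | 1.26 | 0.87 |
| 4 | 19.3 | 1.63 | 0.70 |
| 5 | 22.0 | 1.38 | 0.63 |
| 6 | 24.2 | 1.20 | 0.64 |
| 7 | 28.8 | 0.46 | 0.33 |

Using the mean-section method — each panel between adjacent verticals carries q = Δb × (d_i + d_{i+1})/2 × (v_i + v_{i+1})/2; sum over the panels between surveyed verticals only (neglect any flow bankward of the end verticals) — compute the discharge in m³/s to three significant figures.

Panel 1-2: Δb = 4.6 m, d̄ = (0.45+1.67)/2 = 1.06, v̄ = (0.46+0.80)/2 = 0.63 → q = 4.6×1.06×0.63 = 3.072 m³/s
Panel 2-3: Δb = 1.9 m, d̄ = (1.67+1.26)/2 = 1.465, v̄ = (0.80+0.87)/2 = 0.835 → q = 1.9×1.465×0.835 = 2.324 m³/s
Panel 3-4: Δb = 9.7 m, d̄ = (1.26+1.63)/2 = 1.445, v̄ = (0.87+0.70)/2 = 0.785 → q = 9.7×1.445×0.785 = 11.00 m³/s
Panel 4-5: Δb = 2.7 m, d̄ = (1.63+1.38)/2 = 1.505, v̄ = (0.70+0.63)/2 = 0.665 → q = 2.7×1.505×0.665 = 2.702 m³/s
Panel 5-6: Δb = 2.2 m, d̄ = (1.38+1.20)/2 = 1.29, v̄ = (0.63+0.64)/2 = 0.635 → q = 2.2×1.29×0.635 = 1.802 m³/s
Panel 6-7: Δb = 4.6 m, d̄ = (1.20+0.46)/2 = 0.83, v̄ = (0.64+0.33)/2 = 0.485 → q = 4.6×0.83×0.485 = 1.852 m³/s
Q = Σ q = 22.76 m³/s

22.8 m³/s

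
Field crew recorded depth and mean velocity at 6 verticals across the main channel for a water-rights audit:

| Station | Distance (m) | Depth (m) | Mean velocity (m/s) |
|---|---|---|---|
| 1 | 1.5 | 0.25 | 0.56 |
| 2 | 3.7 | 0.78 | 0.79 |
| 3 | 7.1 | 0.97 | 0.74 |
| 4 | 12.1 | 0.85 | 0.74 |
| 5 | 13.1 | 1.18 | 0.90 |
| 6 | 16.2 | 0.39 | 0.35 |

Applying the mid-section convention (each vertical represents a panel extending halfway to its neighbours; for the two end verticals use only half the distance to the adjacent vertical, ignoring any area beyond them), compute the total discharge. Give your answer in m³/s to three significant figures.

w_1 = (3.7 − 1.5)/2 = 1.1 m; q_1 = 0.56 × 0.25 × 1.1 = 0.1540 m³/s
w_2 = (7.1 − 1.5)/2 = 2.8 m; q_2 = 0.79 × 0.78 × 2.8 = 1.725 m³/s
w_3 = (12.1 − 3.7)/2 = 4.2 m; q_3 = 0.74 × 0.97 × 4.2 = 3.015 m³/s
w_4 = (13.1 − 7.1)/2 = 3 m; q_4 = 0.74 × 0.85 × 3 = 1.887 m³/s
w_5 = (16.2 − 12.1)/2 = 2.05 m; q_5 = 0.90 × 1.18 × 2.05 = 2.177 m³/s
w_6 = (16.2 − 13.1)/2 = 1.55 m; q_6 = 0.35 × 0.39 × 1.55 = 0.2116 m³/s
Q = Σ qᵢ = 9.170 m³/s

9.17 m³/s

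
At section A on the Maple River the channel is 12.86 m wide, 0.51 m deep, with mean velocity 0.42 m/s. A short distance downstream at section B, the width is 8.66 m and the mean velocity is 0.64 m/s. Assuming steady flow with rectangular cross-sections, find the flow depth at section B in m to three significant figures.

Q = A₁V₁ = (12.86×0.51) × 0.42 = 2.755 m³/s
d₂ = Q/(b₂ V₂) = 2.755/(8.66×0.64) = 0.4970 m

0.497 m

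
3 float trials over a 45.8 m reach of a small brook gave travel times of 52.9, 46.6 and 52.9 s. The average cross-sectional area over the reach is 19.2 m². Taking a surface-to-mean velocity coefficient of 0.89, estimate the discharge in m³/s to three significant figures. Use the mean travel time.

15.4 m³/s

t̄ = (52.9 + 46.6 + 52.9) / 3 = 50.8 s
v_surface = L / t̄ = 45.8 / 50.8 = 0.9016 m/s
v_mean = 0.89 × 0.9016 = 0.8024 m/s
Q = A × v_mean = 19.2 × 0.8024 = 15.41 m³/s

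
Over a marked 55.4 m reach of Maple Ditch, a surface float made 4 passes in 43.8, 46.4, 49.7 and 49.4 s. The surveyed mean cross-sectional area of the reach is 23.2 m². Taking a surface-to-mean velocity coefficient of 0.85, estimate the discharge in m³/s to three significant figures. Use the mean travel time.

23.1 m³/s

t̄ = (43.8 + 46.4 + 49.7 + 49.4) / 4 = 47.325 s
v_surface = L / t̄ = 55.4 / 47.325 = 1.171 m/s
v_mean = 0.85 × 1.171 = 0.9950 m/s
Q = A × v_mean = 23.2 × 0.9950 = 23.08 m³/s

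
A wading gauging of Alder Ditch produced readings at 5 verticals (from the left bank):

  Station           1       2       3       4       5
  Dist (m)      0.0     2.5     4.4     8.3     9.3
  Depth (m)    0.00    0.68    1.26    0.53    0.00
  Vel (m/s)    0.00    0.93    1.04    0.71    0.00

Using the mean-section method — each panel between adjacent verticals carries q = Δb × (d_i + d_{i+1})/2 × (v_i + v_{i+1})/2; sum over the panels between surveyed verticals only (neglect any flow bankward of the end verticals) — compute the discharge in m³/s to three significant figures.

5.36 m³/s

Panel 1-2: Δb = 2.5 m, d̄ = (0.00+0.68)/2 = 0.34, v̄ = (0.00+0.93)/2 = 0.465 → q = 2.5×0.34×0.465 = 0.3953 m³/s
Panel 2-3: Δb = 1.9 m, d̄ = (0.68+1.26)/2 = 0.97, v̄ = (0.93+1.04)/2 = 0.985 → q = 1.9×0.97×0.985 = 1.815 m³/s
Panel 3-4: Δb = 3.9 m, d̄ = (1.26+0.53)/2 = 0.895, v̄ = (1.04+0.71)/2 = 0.875 → q = 3.9×0.895×0.875 = 3.054 m³/s
Panel 4-5: Δb = 1 m, d̄ = (0.53+0.00)/2 = 0.265, v̄ = (0.71+0.00)/2 = 0.355 → q = 1×0.265×0.355 = 0.09408 m³/s
Q = Σ q = 5.359 m³/s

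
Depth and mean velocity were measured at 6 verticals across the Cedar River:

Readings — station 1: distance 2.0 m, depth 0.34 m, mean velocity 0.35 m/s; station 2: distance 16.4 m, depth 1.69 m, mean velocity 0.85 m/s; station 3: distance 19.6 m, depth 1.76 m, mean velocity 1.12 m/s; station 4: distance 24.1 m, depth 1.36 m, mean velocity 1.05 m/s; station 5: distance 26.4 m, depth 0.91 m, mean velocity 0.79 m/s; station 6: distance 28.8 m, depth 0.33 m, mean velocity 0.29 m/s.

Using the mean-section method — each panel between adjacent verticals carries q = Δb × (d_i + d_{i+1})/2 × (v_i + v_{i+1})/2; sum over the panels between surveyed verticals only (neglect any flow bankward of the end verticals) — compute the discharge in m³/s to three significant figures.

Panel 1-2: Δb = 14.4 m, d̄ = (0.34+1.69)/2 = 1.015, v̄ = (0.35+0.85)/2 = 0.6 → q = 14.4×1.015×0.6 = 8.770 m³/s
Panel 2-3: Δb = 3.2 m, d̄ = (1.69+1.76)/2 = 1.725, v̄ = (0.85+1.12)/2 = 0.985 → q = 3.2×1.725×0.985 = 5.437 m³/s
Panel 3-4: Δb = 4.5 m, d̄ = (1.76+1.36)/2 = 1.56, v̄ = (1.12+1.05)/2 = 1.085 → q = 4.5×1.56×1.085 = 7.617 m³/s
Panel 4-5: Δb = 2.3 m, d̄ = (1.36+0.91)/2 = 1.135, v̄ = (1.05+0.79)/2 = 0.92 → q = 2.3×1.135×0.92 = 2.402 m³/s
Panel 5-6: Δb = 2.4 m, d̄ = (0.91+0.33)/2 = 0.62, v̄ = (0.79+0.29)/2 = 0.54 → q = 2.4×0.62×0.54 = 0.8035 m³/s
Q = Σ q = 25.03 m³/s

25.0 m³/s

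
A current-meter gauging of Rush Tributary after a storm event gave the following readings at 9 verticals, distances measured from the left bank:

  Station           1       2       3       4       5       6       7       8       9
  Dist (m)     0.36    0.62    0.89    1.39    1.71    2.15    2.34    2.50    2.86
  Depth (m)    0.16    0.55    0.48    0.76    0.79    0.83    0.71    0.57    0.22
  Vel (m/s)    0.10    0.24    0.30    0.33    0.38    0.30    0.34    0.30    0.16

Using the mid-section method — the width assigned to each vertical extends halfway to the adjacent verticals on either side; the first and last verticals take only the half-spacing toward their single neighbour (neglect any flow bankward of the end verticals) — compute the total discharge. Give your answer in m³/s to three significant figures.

w_1 = (0.62 − 0.36)/2 = 0.13 m; q_1 = 0.10 × 0.16 × 0.13 = 0.002080 m³/s
w_2 = (0.89 − 0.36)/2 = 0.265 m; q_2 = 0.24 × 0.55 × 0.265 = 0.03498 m³/s
w_3 = (1.39 − 0.62)/2 = 0.385 m; q_3 = 0.30 × 0.48 × 0.385 = 0.05544 m³/s
w_4 = (1.71 − 0.89)/2 = 0.41 m; q_4 = 0.33 × 0.76 × 0.41 = 0.1028 m³/s
w_5 = (2.15 − 1.39)/2 = 0.38 m; q_5 = 0.38 × 0.79 × 0.38 = 0.1141 m³/s
w_6 = (2.34 − 1.71)/2 = 0.315 m; q_6 = 0.30 × 0.83 × 0.315 = 0.07844 m³/s
w_7 = (2.50 − 2.15)/2 = 0.175 m; q_7 = 0.34 × 0.71 × 0.175 = 0.04225 m³/s
w_8 = (2.86 − 2.34)/2 = 0.26 m; q_8 = 0.30 × 0.57 × 0.26 = 0.04446 m³/s
w_9 = (2.86 − 2.50)/2 = 0.18 m; q_9 = 0.16 × 0.22 × 0.18 = 0.006336 m³/s
Q = Σ qᵢ = 0.4809 m³/s

0.481 m³/s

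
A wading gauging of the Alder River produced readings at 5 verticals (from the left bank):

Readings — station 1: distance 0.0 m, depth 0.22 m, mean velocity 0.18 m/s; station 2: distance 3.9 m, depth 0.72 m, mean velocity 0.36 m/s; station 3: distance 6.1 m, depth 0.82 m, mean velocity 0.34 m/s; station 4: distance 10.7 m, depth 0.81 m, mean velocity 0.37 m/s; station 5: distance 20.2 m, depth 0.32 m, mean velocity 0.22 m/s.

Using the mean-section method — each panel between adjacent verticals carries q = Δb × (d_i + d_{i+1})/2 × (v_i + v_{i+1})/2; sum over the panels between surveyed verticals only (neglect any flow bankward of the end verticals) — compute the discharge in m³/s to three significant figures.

4.00 m³/s

Panel 1-2: Δb = 3.9 m, d̄ = (0.22+0.72)/2 = 0.47, v̄ = (0.18+0.36)/2 = 0.27 → q = 3.9×0.47×0.27 = 0.4949 m³/s
Panel 2-3: Δb = 2.2 m, d̄ = (0.72+0.82)/2 = 0.77, v̄ = (0.36+0.34)/2 = 0.35 → q = 2.2×0.77×0.35 = 0.5929 m³/s
Panel 3-4: Δb = 4.6 m, d̄ = (0.82+0.81)/2 = 0.815, v̄ = (0.34+0.37)/2 = 0.355 → q = 4.6×0.815×0.355 = 1.331 m³/s
Panel 4-5: Δb = 9.5 m, d̄ = (0.81+0.32)/2 = 0.565, v̄ = (0.37+0.22)/2 = 0.295 → q = 9.5×0.565×0.295 = 1.583 m³/s
Q = Σ q = 4.002 m³/s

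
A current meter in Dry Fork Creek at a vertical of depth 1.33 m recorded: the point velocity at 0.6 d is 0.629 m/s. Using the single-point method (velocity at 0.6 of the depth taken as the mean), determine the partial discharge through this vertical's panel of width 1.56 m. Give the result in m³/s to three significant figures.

1.31 m³/s

v̄ = v₀.₆ = 0.629 m/s
q = v̄ × d × w = 0.6290 × 1.33 × 1.56 = 1.305 m³/s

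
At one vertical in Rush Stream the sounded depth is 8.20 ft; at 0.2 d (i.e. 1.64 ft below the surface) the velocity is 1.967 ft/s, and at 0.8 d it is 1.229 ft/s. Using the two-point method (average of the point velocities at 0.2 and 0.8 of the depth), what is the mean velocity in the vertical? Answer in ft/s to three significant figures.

1.60 ft/s

v̄ = (1.967 + 1.229) / 2 = 1.598 ft/s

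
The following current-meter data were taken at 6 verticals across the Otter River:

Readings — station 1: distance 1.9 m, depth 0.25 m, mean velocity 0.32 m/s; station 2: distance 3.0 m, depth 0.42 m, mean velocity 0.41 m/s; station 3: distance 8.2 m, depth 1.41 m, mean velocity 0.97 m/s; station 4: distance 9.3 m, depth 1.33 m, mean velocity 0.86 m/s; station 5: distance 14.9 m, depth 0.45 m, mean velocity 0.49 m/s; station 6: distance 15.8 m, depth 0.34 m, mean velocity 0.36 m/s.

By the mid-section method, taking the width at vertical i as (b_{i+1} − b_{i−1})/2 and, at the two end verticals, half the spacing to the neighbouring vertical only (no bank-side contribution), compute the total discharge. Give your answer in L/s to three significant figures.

w_1 = (3.0 − 1.9)/2 = 0.55 m; q_1 = 0.32 × 0.25 × 0.55 = 0.04400 m³/s
w_2 = (8.2 − 1.9)/2 = 3.15 m; q_2 = 0.41 × 0.42 × 3.15 = 0.5424 m³/s
w_3 = (9.3 − 3.0)/2 = 3.15 m; q_3 = 0.97 × 1.41 × 3.15 = 4.308 m³/s
w_4 = (14.9 − 8.2)/2 = 3.35 m; q_4 = 0.86 × 1.33 × 3.35 = 3.832 m³/s
w_5 = (15.8 − 9.3)/2 = 3.25 m; q_5 = 0.49 × 0.45 × 3.25 = 0.7166 m³/s
w_6 = (15.8 − 14.9)/2 = 0.45 m; q_6 = 0.36 × 0.34 × 0.45 = 0.05508 m³/s
Q = Σ qᵢ = 9.498 m³/s
= 9.498 × 1000 = 9498 L/s

9500 L/s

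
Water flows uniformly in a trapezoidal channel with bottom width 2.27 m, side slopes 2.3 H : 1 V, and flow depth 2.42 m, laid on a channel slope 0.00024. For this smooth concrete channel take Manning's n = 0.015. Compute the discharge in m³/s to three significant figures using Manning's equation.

23.5 m³/s

A = (b + z·y)·y = (2.27 + 2.3×2.42)×2.42 = 18.96 m²
P = b + 2y√(1+z²) = 2.27 + 2×2.42×√(1+2.3²) = 14.41 m
R = A/P = 18.96/14.41 = 1.316 m
Q = (1/n)·A·R^(2/3)·S^(1/2) = (1/0.015) × 18.96 × 1.316^(2/3) × 0.00024^(1/2) = 23.52 m³/s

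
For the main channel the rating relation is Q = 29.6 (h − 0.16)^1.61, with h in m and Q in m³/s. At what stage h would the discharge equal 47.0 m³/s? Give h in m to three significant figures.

h − h₀ = (Q/C)^(1/b) = (47.0/29.6)^(1/1.61) = 1.333 m
h = 0.16 + 1.333 = 1.493 m

1.49 m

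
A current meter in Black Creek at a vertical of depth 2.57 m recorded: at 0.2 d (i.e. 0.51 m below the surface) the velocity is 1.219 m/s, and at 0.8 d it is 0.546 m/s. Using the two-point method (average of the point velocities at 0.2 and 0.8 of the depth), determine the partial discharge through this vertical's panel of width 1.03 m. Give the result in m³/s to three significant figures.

v̄ = (1.219 + 0.546) / 2 = 0.8825 m/s
q = v̄ × d × w = 0.8825 × 2.57 × 1.03 = 2.336 m³/s

2.34 m³/s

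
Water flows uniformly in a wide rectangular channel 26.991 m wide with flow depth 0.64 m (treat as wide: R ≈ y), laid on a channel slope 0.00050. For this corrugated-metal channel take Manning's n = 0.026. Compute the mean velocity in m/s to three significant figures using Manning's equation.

A = b·y = 26.991 × 0.64 = 17.27 m²
Wide channel: R ≈ y = 0.64 m
Q = (1/n)·A·R^(2/3)·S^(1/2) = (1/0.026) × 17.27 × 0.6400^(2/3) × 0.00050^(1/2) = 11.03 m³/s
V = Q/A = 11.03/17.27 = 0.6387 m/s

0.639 m/s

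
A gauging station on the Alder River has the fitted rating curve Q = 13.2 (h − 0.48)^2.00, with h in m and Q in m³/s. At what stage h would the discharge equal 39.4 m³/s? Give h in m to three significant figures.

h − h₀ = (Q/C)^(1/b) = (39.4/13.2)^(1/2.00) = 1.728 m
h = 0.48 + 1.728 = 2.208 m

2.21 m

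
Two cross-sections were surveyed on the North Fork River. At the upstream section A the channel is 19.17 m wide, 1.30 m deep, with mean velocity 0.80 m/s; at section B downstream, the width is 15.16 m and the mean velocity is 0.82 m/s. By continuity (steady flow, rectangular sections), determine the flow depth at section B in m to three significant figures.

Q = A₁V₁ = (19.17×1.30) × 0.80 = 19.94 m³/s
d₂ = Q/(b₂ V₂) = 19.94/(15.16×0.82) = 1.604 m

1.60 m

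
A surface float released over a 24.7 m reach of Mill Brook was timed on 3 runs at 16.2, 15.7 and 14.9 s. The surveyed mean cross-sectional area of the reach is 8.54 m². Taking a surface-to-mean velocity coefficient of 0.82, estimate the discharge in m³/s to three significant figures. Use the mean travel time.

11.1 m³/s

t̄ = (16.2 + 15.7 + 14.9) / 3 = 15.6 s
v_surface = L / t̄ = 24.7 / 15.6 = 1.583 m/s
v_mean = 0.82 × 1.583 = 1.298 m/s
Q = A × v_mean = 8.54 × 1.298 = 11.09 m³/s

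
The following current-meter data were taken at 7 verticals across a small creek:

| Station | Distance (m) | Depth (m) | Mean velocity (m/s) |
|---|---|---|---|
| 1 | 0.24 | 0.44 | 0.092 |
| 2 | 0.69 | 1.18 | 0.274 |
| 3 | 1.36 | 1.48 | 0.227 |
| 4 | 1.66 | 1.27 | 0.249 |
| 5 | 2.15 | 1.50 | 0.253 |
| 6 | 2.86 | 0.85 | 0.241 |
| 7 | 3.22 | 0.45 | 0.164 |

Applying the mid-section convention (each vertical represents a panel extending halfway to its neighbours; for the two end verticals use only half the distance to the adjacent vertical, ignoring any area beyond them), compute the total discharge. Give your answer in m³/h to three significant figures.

2980 m³/h

w_1 = (0.69 − 0.24)/2 = 0.225 m; q_1 = 0.092 × 0.44 × 0.225 = 0.009108 m³/s
w_2 = (1.36 − 0.24)/2 = 0.56 m; q_2 = 0.274 × 1.18 × 0.56 = 0.1811 m³/s
w_3 = (1.66 − 0.69)/2 = 0.485 m; q_3 = 0.227 × 1.48 × 0.485 = 0.1629 m³/s
w_4 = (2.15 − 1.36)/2 = 0.395 m; q_4 = 0.249 × 1.27 × 0.395 = 0.1249 m³/s
w_5 = (2.86 − 1.66)/2 = 0.6 m; q_5 = 0.253 × 1.50 × 0.6 = 0.2277 m³/s
w_6 = (3.22 − 2.15)/2 = 0.535 m; q_6 = 0.241 × 0.85 × 0.535 = 0.1096 m³/s
w_7 = (3.22 − 2.86)/2 = 0.18 m; q_7 = 0.164 × 0.45 × 0.18 = 0.01328 m³/s
Q = Σ qᵢ = 0.8286 m³/s
= 0.8286 × 3600 = 2983 m³/h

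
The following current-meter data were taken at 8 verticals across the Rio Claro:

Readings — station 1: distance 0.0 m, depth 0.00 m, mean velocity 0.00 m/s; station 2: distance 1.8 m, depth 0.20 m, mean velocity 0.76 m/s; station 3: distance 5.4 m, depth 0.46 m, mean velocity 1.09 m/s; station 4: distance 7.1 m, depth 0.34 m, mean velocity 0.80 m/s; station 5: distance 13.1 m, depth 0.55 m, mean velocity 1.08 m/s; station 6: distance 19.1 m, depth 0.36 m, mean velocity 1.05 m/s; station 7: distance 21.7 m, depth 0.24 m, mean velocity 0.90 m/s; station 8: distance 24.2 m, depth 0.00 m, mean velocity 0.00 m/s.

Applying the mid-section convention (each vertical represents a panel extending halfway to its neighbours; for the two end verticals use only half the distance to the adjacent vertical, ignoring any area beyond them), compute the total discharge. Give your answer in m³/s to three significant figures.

8.53 m³/s

w_2 = (5.4 − 0.0)/2 = 2.7 m; q_2 = 0.76 × 0.20 × 2.7 = 0.4104 m³/s
w_3 = (7.1 − 1.8)/2 = 2.65 m; q_3 = 1.09 × 0.46 × 2.65 = 1.329 m³/s
w_4 = (13.1 − 5.4)/2 = 3.85 m; q_4 = 0.80 × 0.34 × 3.85 = 1.047 m³/s
w_5 = (19.1 − 7.1)/2 = 6 m; q_5 = 1.08 × 0.55 × 6 = 3.564 m³/s
w_6 = (21.7 − 13.1)/2 = 4.3 m; q_6 = 1.05 × 0.36 × 4.3 = 1.625 m³/s
w_7 = (24.2 − 19.1)/2 = 2.55 m; q_7 = 0.90 × 0.24 × 2.55 = 0.5508 m³/s
Stations 1, 8 contribute zero (depth or velocity is 0).
Q = Σ qᵢ = 8.527 m³/s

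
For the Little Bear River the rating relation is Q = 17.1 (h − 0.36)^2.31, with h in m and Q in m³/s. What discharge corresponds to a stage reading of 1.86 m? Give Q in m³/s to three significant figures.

43.6 m³/s

Q = 17.1 × (1.86 − 0.36)^2.31 = 17.1 × 1.5^2.31 = 43.63 m³/s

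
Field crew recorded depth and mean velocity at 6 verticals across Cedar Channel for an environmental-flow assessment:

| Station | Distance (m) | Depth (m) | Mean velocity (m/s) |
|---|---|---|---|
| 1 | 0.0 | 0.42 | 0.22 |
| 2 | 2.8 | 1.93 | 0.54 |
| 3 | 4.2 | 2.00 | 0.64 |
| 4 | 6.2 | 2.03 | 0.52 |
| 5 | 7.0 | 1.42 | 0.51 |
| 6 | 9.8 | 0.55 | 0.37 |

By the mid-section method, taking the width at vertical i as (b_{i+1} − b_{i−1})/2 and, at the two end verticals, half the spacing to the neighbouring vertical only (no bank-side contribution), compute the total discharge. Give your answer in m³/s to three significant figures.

7.56 m³/s

w_1 = (2.8 − 0.0)/2 = 1.4 m; q_1 = 0.22 × 0.42 × 1.4 = 0.1294 m³/s
w_2 = (4.2 − 0.0)/2 = 2.1 m; q_2 = 0.54 × 1.93 × 2.1 = 2.189 m³/s
w_3 = (6.2 − 2.8)/2 = 1.7 m; q_3 = 0.64 × 2.00 × 1.7 = 2.176 m³/s
w_4 = (7.0 − 4.2)/2 = 1.4 m; q_4 = 0.52 × 2.03 × 1.4 = 1.478 m³/s
w_5 = (9.8 − 6.2)/2 = 1.8 m; q_5 = 0.51 × 1.42 × 1.8 = 1.304 m³/s
w_6 = (9.8 − 7.0)/2 = 1.4 m; q_6 = 0.37 × 0.55 × 1.4 = 0.2849 m³/s
Q = Σ qᵢ = 7.560 m³/s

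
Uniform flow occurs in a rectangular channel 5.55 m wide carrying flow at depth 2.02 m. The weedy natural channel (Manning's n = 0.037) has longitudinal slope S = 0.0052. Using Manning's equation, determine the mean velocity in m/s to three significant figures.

A = b·y = 5.55 × 2.02 = 11.21 m²
P = b + 2y = 5.55 + 2×2.02 = 9.590 m
R = A/P = 11.21/9.590 = 1.169 m
Q = (1/n)·A·R^(2/3)·S^(1/2) = (1/0.037) × 11.21 × 1.169^(2/3) × 0.0052^(1/2) = 24.25 m³/s
V = Q/A = 24.25/11.21 = 2.163 m/s

2.16 m/s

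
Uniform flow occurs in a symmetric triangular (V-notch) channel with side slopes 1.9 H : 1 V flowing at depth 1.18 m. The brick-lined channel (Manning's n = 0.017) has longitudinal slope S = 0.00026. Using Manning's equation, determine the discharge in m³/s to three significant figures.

1.63 m³/s

A = z·y² = 1.9×1.18² = 2.646 m²
P = 2y√(1+z²) = 2×1.18×√(1+1.9²) = 5.067 m
R = A/P = 2.646/5.067 = 0.5221 m
Q = (1/n)·A·R^(2/3)·S^(1/2) = (1/0.017) × 2.646 × 0.5221^(2/3) × 0.00026^(1/2) = 1.627 m³/s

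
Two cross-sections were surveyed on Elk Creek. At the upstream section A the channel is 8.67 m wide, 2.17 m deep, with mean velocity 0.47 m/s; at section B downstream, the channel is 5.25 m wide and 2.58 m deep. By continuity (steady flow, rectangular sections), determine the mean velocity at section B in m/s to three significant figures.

Q = A₁V₁ = (8.67×2.17) × 0.47 = 8.843 m³/s
A₂ = 5.25 × 2.58 = 13.55 m²
V₂ = Q/A₂ = 8.843/13.55 = 0.6528 m/s

0.653 m/s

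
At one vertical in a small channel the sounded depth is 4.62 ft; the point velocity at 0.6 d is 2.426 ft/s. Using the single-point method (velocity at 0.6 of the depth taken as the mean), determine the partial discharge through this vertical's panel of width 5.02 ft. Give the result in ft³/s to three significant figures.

56.3 ft³/s

v̄ = v₀.₆ = 2.426 ft/s
q = v̄ × d × w = 2.426 × 4.62 × 5.02 = 56.26 ft³/s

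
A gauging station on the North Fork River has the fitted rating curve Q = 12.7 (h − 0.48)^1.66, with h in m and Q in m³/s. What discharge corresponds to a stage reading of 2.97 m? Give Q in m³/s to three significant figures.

57.7 m³/s

Q = 12.7 × (2.97 − 0.48)^1.66 = 12.7 × 2.49^1.66 = 57.74 m³/s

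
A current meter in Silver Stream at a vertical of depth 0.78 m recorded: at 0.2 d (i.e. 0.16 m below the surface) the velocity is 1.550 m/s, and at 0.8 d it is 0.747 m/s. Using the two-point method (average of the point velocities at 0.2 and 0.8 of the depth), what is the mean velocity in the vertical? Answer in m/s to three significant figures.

v̄ = (1.550 + 0.747) / 2 = 1.149 m/s

1.15 m/s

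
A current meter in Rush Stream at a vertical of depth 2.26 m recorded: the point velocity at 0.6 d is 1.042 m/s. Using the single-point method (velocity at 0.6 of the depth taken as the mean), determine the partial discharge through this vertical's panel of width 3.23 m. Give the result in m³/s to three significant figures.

v̄ = v₀.₆ = 1.042 m/s
q = v̄ × d × w = 1.042 × 2.26 × 3.23 = 7.606 m³/s

7.61 m³/s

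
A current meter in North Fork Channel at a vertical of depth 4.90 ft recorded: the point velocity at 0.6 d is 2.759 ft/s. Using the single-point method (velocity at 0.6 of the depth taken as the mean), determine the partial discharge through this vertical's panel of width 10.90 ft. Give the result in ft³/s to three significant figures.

147 ft³/s

v̄ = v₀.₆ = 2.759 ft/s
q = v̄ × d × w = 2.759 × 4.90 × 10.90 = 147.4 ft³/s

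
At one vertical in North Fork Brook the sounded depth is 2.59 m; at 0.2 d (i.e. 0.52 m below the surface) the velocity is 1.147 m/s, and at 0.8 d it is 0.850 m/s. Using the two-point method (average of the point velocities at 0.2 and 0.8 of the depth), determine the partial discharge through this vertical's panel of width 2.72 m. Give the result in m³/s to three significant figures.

7.03 m³/s

v̄ = (1.147 + 0.850) / 2 = 0.9985 m/s
q = v̄ × d × w = 0.9985 × 2.59 × 2.72 = 7.034 m³/s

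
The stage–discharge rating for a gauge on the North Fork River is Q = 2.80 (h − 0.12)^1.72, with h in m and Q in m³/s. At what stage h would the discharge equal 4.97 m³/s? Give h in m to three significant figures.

h − h₀ = (Q/C)^(1/b) = (4.97/2.80)^(1/1.72) = 1.396 m
h = 0.12 + 1.396 = 1.516 m

1.52 m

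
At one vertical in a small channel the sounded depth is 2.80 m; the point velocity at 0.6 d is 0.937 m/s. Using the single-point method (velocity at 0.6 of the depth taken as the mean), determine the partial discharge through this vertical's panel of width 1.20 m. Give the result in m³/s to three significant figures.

v̄ = v₀.₆ = 0.937 m/s
q = v̄ × d × w = 0.9370 × 2.80 × 1.20 = 3.148 m³/s

3.15 m³/s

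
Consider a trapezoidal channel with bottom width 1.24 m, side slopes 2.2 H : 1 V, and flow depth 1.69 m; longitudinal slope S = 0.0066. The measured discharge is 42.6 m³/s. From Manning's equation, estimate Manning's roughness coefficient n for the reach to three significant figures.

0.0148

A = (b + z·y)·y = (1.24 + 2.2×1.69)×1.69 = 8.379 m²
P = b + 2y√(1+z²) = 1.24 + 2×1.69×√(1+2.2²) = 9.408 m
R = A/P = 8.379/9.408 = 0.8906 m
n = (1/Q)·A·R^(2/3)·S^(1/2) = (1/42.6) × 8.379 × 0.9257 × 0.08124 = 0.01479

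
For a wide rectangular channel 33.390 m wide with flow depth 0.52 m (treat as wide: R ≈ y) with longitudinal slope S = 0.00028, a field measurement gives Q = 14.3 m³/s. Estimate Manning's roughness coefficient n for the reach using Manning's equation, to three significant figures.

0.0131

A = b·y = 33.390 × 0.52 = 17.36 m²
Wide channel: R ≈ y = 0.52 m
n = (1/Q)·A·R^(2/3)·S^(1/2) = (1/14.3) × 17.36 × 0.6466 × 0.01673 = 0.01314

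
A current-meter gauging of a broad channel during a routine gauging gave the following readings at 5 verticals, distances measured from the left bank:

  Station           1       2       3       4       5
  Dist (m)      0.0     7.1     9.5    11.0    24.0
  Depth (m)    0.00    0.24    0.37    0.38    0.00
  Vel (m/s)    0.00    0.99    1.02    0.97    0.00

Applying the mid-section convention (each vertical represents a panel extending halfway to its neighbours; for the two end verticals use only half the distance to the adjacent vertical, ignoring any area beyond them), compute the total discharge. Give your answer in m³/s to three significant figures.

4.54 m³/s

w_2 = (9.5 − 0.0)/2 = 4.75 m; q_2 = 0.99 × 0.24 × 4.75 = 1.129 m³/s
w_3 = (11.0 − 7.1)/2 = 1.95 m; q_3 = 1.02 × 0.37 × 1.95 = 0.7359 m³/s
w_4 = (24.0 − 9.5)/2 = 7.25 m; q_4 = 0.97 × 0.38 × 7.25 = 2.672 m³/s
Stations 1, 5 contribute zero (depth or velocity is 0).
Q = Σ qᵢ = 4.537 m³/s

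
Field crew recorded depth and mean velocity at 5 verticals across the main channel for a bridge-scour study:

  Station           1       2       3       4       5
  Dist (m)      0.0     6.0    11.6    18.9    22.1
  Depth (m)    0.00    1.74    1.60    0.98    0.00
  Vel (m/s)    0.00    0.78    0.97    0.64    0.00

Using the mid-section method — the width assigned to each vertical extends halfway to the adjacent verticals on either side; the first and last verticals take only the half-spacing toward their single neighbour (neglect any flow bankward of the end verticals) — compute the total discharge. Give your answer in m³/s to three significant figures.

21.2 m³/s

w_2 = (11.6 − 0.0)/2 = 5.8 m; q_2 = 0.78 × 1.74 × 5.8 = 7.872 m³/s
w_3 = (18.9 − 6.0)/2 = 6.45 m; q_3 = 0.97 × 1.60 × 6.45 = 10.01 m³/s
w_4 = (22.1 − 11.6)/2 = 5.25 m; q_4 = 0.64 × 0.98 × 5.25 = 3.293 m³/s
Stations 1, 5 contribute zero (depth or velocity is 0).
Q = Σ qᵢ = 21.17 m³/s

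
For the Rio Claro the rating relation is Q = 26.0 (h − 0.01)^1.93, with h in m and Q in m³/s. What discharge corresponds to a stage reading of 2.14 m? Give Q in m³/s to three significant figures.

112 m³/s

Q = 26.0 × (2.14 − 0.01)^1.93 = 26.0 × 2.13^1.93 = 111.9 m³/s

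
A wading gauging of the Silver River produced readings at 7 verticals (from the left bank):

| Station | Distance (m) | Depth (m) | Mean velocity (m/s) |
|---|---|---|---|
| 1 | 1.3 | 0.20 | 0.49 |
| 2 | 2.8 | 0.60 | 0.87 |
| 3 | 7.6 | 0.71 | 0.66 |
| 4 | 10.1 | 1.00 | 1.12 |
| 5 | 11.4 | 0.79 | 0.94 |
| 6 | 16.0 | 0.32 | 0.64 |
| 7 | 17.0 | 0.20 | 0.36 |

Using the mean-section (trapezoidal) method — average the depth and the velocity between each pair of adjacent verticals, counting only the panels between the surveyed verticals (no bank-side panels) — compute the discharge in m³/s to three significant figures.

Panel 1-2: Δb = 1.5 m, d̄ = (0.20+0.60)/2 = 0.4, v̄ = (0.49+0.87)/2 = 0.68 → q = 1.5×0.4×0.68 = 0.4080 m³/s
Panel 2-3: Δb = 4.8 m, d̄ = (0.60+0.71)/2 = 0.655, v̄ = (0.87+0.66)/2 = 0.765 → q = 4.8×0.655×0.765 = 2.405 m³/s
Panel 3-4: Δb = 2.5 m, d̄ = (0.71+1.00)/2 = 0.855, v̄ = (0.66+1.12)/2 = 0.89 → q = 2.5×0.855×0.89 = 1.902 m³/s
Panel 4-5: Δb = 1.3 m, d̄ = (1.00+0.79)/2 = 0.895, v̄ = (1.12+0.94)/2 = 1.03 → q = 1.3×0.895×1.03 = 1.198 m³/s
Panel 5-6: Δb = 4.6 m, d̄ = (0.79+0.32)/2 = 0.555, v̄ = (0.94+0.64)/2 = 0.79 → q = 4.6×0.555×0.79 = 2.017 m³/s
Panel 6-7: Δb = 1 m, d̄ = (0.32+0.20)/2 = 0.26, v̄ = (0.64+0.36)/2 = 0.5 → q = 1×0.26×0.5 = 0.1300 m³/s
Q = Σ q = 8.061 m³/s

8.06 m³/s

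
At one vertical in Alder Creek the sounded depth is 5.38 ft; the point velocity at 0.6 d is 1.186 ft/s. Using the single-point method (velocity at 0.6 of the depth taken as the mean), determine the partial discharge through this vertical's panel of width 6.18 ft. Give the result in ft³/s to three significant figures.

39.4 ft³/s

v̄ = v₀.₆ = 1.186 ft/s
q = v̄ × d × w = 1.186 × 5.38 × 6.18 = 39.43 ft³/s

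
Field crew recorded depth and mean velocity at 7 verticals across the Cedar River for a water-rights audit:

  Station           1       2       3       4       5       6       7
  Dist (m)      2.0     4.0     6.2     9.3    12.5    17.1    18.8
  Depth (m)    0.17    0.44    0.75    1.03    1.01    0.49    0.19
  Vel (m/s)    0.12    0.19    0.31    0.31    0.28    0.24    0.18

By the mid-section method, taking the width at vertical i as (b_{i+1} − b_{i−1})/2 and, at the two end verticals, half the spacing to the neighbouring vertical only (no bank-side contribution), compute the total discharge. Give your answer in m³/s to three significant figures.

w_1 = (4.0 − 2.0)/2 = 1 m; q_1 = 0.12 × 0.17 × 1 = 0.02040 m³/s
w_2 = (6.2 − 2.0)/2 = 2.1 m; q_2 = 0.19 × 0.44 × 2.1 = 0.1756 m³/s
w_3 = (9.3 − 4.0)/2 = 2.65 m; q_3 = 0.31 × 0.75 × 2.65 = 0.6161 m³/s
w_4 = (12.5 − 6.2)/2 = 3.15 m; q_4 = 0.31 × 1.03 × 3.15 = 1.006 m³/s
w_5 = (17.1 − 9.3)/2 = 3.9 m; q_5 = 0.28 × 1.01 × 3.9 = 1.103 m³/s
w_6 = (18.8 − 12.5)/2 = 3.15 m; q_6 = 0.24 × 0.49 × 3.15 = 0.3704 m³/s
w_7 = (18.8 − 17.1)/2 = 0.85 m; q_7 = 0.18 × 0.19 × 0.85 = 0.02907 m³/s
Q = Σ qᵢ = 3.320 m³/s

3.32 m³/s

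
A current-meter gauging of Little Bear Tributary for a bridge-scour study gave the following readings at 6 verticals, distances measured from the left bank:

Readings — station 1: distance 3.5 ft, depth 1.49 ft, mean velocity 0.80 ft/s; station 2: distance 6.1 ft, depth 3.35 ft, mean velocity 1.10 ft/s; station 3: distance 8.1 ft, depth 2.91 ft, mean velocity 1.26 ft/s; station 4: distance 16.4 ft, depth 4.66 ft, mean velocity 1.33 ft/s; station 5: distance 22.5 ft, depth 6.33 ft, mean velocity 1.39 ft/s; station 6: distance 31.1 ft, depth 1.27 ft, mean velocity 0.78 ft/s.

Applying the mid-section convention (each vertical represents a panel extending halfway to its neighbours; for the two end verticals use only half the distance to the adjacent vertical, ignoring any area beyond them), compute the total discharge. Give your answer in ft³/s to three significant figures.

w_1 = (6.1 − 3.5)/2 = 1.3 ft; q_1 = 0.80 × 1.49 × 1.3 = 1.550 ft³/s
w_2 = (8.1 − 3.5)/2 = 2.3 ft; q_2 = 1.10 × 3.35 × 2.3 = 8.476 ft³/s
w_3 = (16.4 − 6.1)/2 = 5.15 ft; q_3 = 1.26 × 2.91 × 5.15 = 18.88 ft³/s
w_4 = (22.5 − 8.1)/2 = 7.2 ft; q_4 = 1.33 × 4.66 × 7.2 = 44.62 ft³/s
w_5 = (31.1 − 16.4)/2 = 7.35 ft; q_5 = 1.39 × 6.33 × 7.35 = 64.67 ft³/s
w_6 = (31.1 − 22.5)/2 = 4.3 ft; q_6 = 0.78 × 1.27 × 4.3 = 4.260 ft³/s
Q = Σ qᵢ = 142.5 ft³/s

142 ft³/s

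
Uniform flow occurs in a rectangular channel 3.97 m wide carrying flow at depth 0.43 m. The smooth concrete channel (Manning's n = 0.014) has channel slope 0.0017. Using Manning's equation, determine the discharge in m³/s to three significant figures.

A = b·y = 3.97 × 0.43 = 1.707 m²
P = b + 2y = 3.97 + 2×0.43 = 4.830 m
R = A/P = 1.707/4.830 = 0.3534 m
Q = (1/n)·A·R^(2/3)·S^(1/2) = (1/0.014) × 1.707 × 0.3534^(2/3) × 0.0017^(1/2) = 2.513 m³/s

2.51 m³/s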